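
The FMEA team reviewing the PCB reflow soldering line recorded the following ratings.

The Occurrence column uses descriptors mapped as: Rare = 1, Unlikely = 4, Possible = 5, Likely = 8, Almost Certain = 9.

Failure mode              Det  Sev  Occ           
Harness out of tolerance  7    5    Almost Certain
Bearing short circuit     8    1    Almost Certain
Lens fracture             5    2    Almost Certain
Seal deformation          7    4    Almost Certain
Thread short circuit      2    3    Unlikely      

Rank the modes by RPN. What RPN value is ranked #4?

RPN = Severity × Occurrence × Detection:
  Harness out of tolerance: 5 × 9 × 7 = 315
  Bearing short circuit: 1 × 9 × 8 = 72
  Lens fracture: 2 × 9 × 5 = 90
  Seal deformation: 4 × 9 × 7 = 252
  Thread short circuit: 3 × 4 × 2 = 24
Sorted descending: 315, 252, 90, 72, 24.
The fourth-highest RPN is 72 (Bearing short circuit).

72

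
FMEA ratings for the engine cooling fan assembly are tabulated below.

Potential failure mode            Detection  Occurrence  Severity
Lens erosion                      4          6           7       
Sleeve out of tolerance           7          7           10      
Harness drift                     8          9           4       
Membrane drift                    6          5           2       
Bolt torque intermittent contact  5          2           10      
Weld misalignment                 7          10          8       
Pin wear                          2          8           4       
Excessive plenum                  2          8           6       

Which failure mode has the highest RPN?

RPN = Severity × Occurrence × Detection:
  Lens erosion: 7 × 6 × 4 = 168
  Sleeve out of tolerance: 10 × 7 × 7 = 490
  Harness drift: 4 × 9 × 8 = 288
  Membrane drift: 2 × 5 × 6 = 60
  Bolt torque intermittent contact: 10 × 2 × 5 = 100
  Weld misalignment: 8 × 10 × 7 = 560
  Pin wear: 4 × 8 × 2 = 64
  Excessive plenum: 6 × 8 × 2 = 96
Highest RPN is 560 → Weld misalignment.

Weld misalignment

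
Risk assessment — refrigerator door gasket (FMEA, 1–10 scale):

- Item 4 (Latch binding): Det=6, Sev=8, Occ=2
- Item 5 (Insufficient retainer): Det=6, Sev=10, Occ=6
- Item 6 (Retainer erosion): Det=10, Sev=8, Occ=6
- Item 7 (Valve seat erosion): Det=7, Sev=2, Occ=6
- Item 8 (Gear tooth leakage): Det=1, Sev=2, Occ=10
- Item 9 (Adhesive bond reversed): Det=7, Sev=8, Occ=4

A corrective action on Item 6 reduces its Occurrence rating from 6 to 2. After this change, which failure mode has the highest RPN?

Item 5

RPN = Severity × Occurrence × Detection:
  Item 4: 8 × 2 × 6 = 96
  Item 5: 10 × 6 × 6 = 360
  Item 6: 8 × 6 × 10 = 480
  Item 7: 2 × 6 × 7 = 84
  Item 8: 2 × 10 × 1 = 20
  Item 9: 8 × 4 × 7 = 224
After action: Item 6 → 8 × 2 × 10 = 160.
Revised RPNs: Item 5=360, Item 9=224, Item 6=160, Item 4=96, Item 7=84, Item 8=20.
Highest is now Item 5 (360).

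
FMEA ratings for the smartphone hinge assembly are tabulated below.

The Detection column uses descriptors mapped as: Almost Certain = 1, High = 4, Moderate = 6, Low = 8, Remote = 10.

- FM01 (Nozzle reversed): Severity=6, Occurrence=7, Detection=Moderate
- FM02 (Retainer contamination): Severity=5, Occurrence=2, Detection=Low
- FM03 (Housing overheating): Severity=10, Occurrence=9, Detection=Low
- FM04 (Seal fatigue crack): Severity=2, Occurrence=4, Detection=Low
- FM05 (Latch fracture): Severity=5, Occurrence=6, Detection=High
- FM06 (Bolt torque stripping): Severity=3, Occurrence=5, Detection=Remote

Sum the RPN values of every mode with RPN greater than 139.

1122

RPN = Severity × Occurrence × Detection:
  FM01: 6 × 7 × 6 = 252
  FM02: 5 × 2 × 8 = 80
  FM03: 10 × 9 × 8 = 720
  FM04: 2 × 4 × 8 = 64
  FM05: 5 × 6 × 4 = 120
  FM06: 3 × 5 × 10 = 150
RPN > 139: FM01 (252), FM03 (720), FM06 (150).
Sum: 252 + 720 + 150 = 1122.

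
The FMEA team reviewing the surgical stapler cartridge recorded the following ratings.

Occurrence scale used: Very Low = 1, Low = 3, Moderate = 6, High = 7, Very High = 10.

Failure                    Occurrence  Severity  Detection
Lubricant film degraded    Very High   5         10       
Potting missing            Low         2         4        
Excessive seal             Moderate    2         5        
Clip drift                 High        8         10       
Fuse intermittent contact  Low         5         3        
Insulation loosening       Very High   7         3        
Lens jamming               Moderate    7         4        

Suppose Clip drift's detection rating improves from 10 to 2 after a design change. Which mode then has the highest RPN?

Lubricant film degraded

RPN = Severity × Occurrence × Detection:
  Lubricant film degraded: 5 × 10 × 10 = 500
  Potting missing: 2 × 3 × 4 = 24
  Excessive seal: 2 × 6 × 5 = 60
  Clip drift: 8 × 7 × 10 = 560
  Fuse intermittent contact: 5 × 3 × 3 = 45
  Insulation loosening: 7 × 10 × 3 = 210
  Lens jamming: 7 × 6 × 4 = 168
After action: Clip drift → 8 × 7 × 2 = 112.
Revised RPNs: Lubricant film degraded=500, Insulation loosening=210, Lens jamming=168, Clip drift=112, Excessive seal=60, Fuse intermittent contact=45, Potting missing=24.
Highest is now Lubricant film degraded (500).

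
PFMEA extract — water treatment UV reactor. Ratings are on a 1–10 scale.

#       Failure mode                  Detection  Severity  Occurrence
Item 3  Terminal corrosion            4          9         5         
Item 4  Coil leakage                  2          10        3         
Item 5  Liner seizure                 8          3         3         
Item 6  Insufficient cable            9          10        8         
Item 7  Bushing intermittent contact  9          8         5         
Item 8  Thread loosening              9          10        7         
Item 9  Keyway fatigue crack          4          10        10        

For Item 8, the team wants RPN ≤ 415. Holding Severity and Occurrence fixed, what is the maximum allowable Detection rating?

Item 8: S=10, O=7, D=9 → current RPN = 630.
Fixed product = 70. Need 70 × D ≤ 415, so D ≤ 415/70 = 5.93.
Maximum integer Detection rating = 5 (gives RPN 350; D=6 would give 420 > 415).

5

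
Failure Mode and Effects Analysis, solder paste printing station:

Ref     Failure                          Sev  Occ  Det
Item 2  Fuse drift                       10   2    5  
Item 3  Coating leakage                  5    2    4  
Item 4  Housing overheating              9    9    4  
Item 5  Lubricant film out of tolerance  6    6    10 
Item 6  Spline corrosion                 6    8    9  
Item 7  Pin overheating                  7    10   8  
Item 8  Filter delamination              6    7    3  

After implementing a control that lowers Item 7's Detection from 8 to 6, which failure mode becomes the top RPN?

Item 6

RPN = Severity × Occurrence × Detection:
  Item 2: 10 × 2 × 5 = 100
  Item 3: 5 × 2 × 4 = 40
  Item 4: 9 × 9 × 4 = 324
  Item 5: 6 × 6 × 10 = 360
  Item 6: 6 × 8 × 9 = 432
  Item 7: 7 × 10 × 8 = 560
  Item 8: 6 × 7 × 3 = 126
After action: Item 7 → 7 × 10 × 6 = 420.
Revised RPNs: Item 6=432, Item 7=420, Item 5=360, Item 4=324, Item 8=126, Item 2=100, Item 3=40.
Highest is now Item 6 (432).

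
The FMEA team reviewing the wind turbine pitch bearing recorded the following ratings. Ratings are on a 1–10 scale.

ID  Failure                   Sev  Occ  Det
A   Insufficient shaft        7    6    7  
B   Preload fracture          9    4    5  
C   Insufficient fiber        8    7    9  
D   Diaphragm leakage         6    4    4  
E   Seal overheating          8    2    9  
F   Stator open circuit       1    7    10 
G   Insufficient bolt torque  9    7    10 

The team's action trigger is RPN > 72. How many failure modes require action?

6

RPN = Severity × Occurrence × Detection:
  A: 7 × 6 × 7 = 294
  B: 9 × 4 × 5 = 180
  C: 8 × 7 × 9 = 504
  D: 6 × 4 × 4 = 96
  E: 8 × 2 × 9 = 144
  F: 1 × 7 × 10 = 70
  G: 9 × 7 × 10 = 630
Modes with RPN > 72: A (294), B (180), C (504), D (96), E (144), G (630) → 6.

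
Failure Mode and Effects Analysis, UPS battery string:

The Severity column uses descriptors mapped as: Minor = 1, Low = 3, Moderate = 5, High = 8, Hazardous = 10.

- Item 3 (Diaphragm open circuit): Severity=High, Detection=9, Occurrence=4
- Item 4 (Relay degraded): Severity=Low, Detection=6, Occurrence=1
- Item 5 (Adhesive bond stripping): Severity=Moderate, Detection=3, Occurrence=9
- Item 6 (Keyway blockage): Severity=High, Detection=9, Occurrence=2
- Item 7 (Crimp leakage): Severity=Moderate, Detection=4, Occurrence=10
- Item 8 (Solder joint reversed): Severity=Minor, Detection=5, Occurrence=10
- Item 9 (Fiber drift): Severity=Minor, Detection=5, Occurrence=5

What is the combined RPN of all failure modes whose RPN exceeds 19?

842

RPN = Severity × Occurrence × Detection:
  Item 3: 8 × 4 × 9 = 288
  Item 4: 3 × 1 × 6 = 18
  Item 5: 5 × 9 × 3 = 135
  Item 6: 8 × 2 × 9 = 144
  Item 7: 5 × 10 × 4 = 200
  Item 8: 1 × 10 × 5 = 50
  Item 9: 1 × 5 × 5 = 25
RPN > 19: Item 3 (288), Item 5 (135), Item 6 (144), Item 7 (200), Item 8 (50), Item 9 (25).
Sum: 288 + 135 + 144 + 200 + 50 + 25 = 842.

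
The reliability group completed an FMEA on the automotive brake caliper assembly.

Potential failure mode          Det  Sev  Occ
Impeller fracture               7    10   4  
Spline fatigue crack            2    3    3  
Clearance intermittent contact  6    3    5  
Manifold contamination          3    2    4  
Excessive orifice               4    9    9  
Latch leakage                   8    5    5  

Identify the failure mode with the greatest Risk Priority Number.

Excessive orifice

RPN = Severity × Occurrence × Detection:
  Impeller fracture: 10 × 4 × 7 = 280
  Spline fatigue crack: 3 × 3 × 2 = 18
  Clearance intermittent contact: 3 × 5 × 6 = 90
  Manifold contamination: 2 × 4 × 3 = 24
  Excessive orifice: 9 × 9 × 4 = 324
  Latch leakage: 5 × 5 × 8 = 200
Highest RPN is 324 → Excessive orifice.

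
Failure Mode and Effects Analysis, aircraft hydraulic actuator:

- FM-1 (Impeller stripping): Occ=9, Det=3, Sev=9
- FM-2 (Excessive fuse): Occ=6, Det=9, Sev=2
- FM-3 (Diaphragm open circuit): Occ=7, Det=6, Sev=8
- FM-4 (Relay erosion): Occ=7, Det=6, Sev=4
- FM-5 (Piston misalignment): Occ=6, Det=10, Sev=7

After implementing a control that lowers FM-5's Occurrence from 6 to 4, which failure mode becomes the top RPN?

FM-3

RPN = Severity × Occurrence × Detection:
  FM-1: 9 × 9 × 3 = 243
  FM-2: 2 × 6 × 9 = 108
  FM-3: 8 × 7 × 6 = 336
  FM-4: 4 × 7 × 6 = 168
  FM-5: 7 × 6 × 10 = 420
After action: FM-5 → 7 × 4 × 10 = 280.
Revised RPNs: FM-3=336, FM-5=280, FM-1=243, FM-4=168, FM-2=108.
Highest is now FM-3 (336).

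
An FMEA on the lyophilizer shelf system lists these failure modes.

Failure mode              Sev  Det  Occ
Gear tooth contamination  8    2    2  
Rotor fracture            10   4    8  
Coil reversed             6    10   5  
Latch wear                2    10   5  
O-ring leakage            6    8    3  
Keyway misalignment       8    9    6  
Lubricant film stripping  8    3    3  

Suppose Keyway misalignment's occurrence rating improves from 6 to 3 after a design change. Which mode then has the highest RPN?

Rotor fracture

RPN = Severity × Occurrence × Detection:
  Gear tooth contamination: 8 × 2 × 2 = 32
  Rotor fracture: 10 × 8 × 4 = 320
  Coil reversed: 6 × 5 × 10 = 300
  Latch wear: 2 × 5 × 10 = 100
  O-ring leakage: 6 × 3 × 8 = 144
  Keyway misalignment: 8 × 6 × 9 = 432
  Lubricant film stripping: 8 × 3 × 3 = 72
After action: Keyway misalignment → 8 × 3 × 9 = 216.
Revised RPNs: Rotor fracture=320, Coil reversed=300, Keyway misalignment=216, O-ring leakage=144, Latch wear=100, Lubricant film stripping=72, Gear tooth contamination=32.
Highest is now Rotor fracture (320).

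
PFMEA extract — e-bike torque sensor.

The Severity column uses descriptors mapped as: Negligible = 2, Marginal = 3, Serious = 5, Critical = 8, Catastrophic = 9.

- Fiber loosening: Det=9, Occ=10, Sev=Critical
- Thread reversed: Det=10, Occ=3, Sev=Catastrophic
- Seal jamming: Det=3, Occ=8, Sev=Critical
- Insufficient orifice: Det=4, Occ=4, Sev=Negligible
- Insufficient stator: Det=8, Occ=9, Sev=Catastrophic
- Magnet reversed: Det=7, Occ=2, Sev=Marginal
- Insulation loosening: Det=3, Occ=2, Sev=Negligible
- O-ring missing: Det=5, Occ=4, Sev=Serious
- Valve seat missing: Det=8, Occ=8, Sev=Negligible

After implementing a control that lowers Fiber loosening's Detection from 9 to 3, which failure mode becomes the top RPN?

RPN = Severity × Occurrence × Detection:
  Fiber loosening: 8 × 10 × 9 = 720
  Thread reversed: 9 × 3 × 10 = 270
  Seal jamming: 8 × 8 × 3 = 192
  Insufficient orifice: 2 × 4 × 4 = 32
  Insufficient stator: 9 × 9 × 8 = 648
  Magnet reversed: 3 × 2 × 7 = 42
  Insulation loosening: 2 × 2 × 3 = 12
  O-ring missing: 5 × 4 × 5 = 100
  Valve seat missing: 2 × 8 × 8 = 128
After action: Fiber loosening → 8 × 10 × 3 = 240.
Revised RPNs: Insufficient stator=648, Thread reversed=270, Fiber loosening=240, Seal jamming=192, Valve seat missing=128, O-ring missing=100, Magnet reversed=42, Insufficient orifice=32, Insulation loosening=12.
Highest is now Insufficient stator (648).

Insufficient stator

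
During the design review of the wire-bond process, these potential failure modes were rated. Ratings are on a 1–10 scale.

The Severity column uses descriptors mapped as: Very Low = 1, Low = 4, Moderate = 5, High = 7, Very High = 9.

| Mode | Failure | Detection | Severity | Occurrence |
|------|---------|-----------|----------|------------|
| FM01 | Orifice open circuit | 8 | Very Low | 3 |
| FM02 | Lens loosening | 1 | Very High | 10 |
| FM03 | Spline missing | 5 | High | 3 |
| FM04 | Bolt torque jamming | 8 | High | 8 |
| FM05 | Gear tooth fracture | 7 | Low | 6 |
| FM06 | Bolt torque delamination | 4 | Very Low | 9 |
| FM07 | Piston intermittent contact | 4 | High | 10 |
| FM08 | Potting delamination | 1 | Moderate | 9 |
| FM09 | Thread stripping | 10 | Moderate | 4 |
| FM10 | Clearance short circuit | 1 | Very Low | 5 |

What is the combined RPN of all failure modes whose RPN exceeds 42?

RPN = Severity × Occurrence × Detection:
  FM01: 1 × 3 × 8 = 24
  FM02: 9 × 10 × 1 = 90
  FM03: 7 × 3 × 5 = 105
  FM04: 7 × 8 × 8 = 448
  FM05: 4 × 6 × 7 = 168
  FM06: 1 × 9 × 4 = 36
  FM07: 7 × 10 × 4 = 280
  FM08: 5 × 9 × 1 = 45
  FM09: 5 × 4 × 10 = 200
  FM10: 1 × 5 × 1 = 5
RPN > 42: FM02 (90), FM03 (105), FM04 (448), FM05 (168), FM07 (280), FM08 (45), FM09 (200).
Sum: 90 + 105 + 448 + 168 + 280 + 45 + 200 = 1336.

1336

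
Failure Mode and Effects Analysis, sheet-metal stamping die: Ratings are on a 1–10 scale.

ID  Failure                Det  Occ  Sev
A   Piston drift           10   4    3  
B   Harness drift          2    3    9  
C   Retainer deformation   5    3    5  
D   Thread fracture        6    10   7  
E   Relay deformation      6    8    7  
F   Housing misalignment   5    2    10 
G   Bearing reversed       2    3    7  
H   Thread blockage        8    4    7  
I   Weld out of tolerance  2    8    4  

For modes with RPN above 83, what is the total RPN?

1200

RPN = Severity × Occurrence × Detection:
  A: 3 × 4 × 10 = 120
  B: 9 × 3 × 2 = 54
  C: 5 × 3 × 5 = 75
  D: 7 × 10 × 6 = 420
  E: 7 × 8 × 6 = 336
  F: 10 × 2 × 5 = 100
  G: 7 × 3 × 2 = 42
  H: 7 × 4 × 8 = 224
  I: 4 × 8 × 2 = 64
RPN > 83: A (120), D (420), E (336), F (100), H (224).
Sum: 120 + 420 + 336 + 100 + 224 = 1200.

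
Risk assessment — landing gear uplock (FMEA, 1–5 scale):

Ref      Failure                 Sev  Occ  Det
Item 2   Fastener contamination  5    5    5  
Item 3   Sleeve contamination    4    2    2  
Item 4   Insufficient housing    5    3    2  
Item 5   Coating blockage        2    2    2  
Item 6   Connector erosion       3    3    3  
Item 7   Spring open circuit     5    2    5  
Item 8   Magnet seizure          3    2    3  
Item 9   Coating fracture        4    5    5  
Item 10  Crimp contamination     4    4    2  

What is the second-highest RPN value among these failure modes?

100

RPN = Severity × Occurrence × Detection:
  Item 2: 5 × 5 × 5 = 125
  Item 3: 4 × 2 × 2 = 16
  Item 4: 5 × 3 × 2 = 30
  Item 5: 2 × 2 × 2 = 8
  Item 6: 3 × 3 × 3 = 27
  Item 7: 5 × 2 × 5 = 50
  Item 8: 3 × 2 × 3 = 18
  Item 9: 4 × 5 × 5 = 100
  Item 10: 4 × 4 × 2 = 32
Sorted descending: 125, 100, 50, 32, 30, 27, 18, 16, 8.
The second-highest RPN is 100 (Item 9).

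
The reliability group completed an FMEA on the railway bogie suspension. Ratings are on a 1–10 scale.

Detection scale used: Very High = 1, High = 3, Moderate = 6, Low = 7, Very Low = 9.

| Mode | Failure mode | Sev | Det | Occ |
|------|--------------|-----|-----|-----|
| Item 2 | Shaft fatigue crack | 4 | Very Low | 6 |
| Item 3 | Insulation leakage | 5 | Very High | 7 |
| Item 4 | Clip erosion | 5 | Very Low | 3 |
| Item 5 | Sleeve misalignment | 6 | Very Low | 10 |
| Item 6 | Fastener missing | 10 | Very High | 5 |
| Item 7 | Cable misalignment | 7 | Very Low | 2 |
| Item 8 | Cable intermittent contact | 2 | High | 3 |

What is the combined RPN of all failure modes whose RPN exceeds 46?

1067

RPN = Severity × Occurrence × Detection:
  Item 2: 4 × 6 × 9 = 216
  Item 3: 5 × 7 × 1 = 35
  Item 4: 5 × 3 × 9 = 135
  Item 5: 6 × 10 × 9 = 540
  Item 6: 10 × 5 × 1 = 50
  Item 7: 7 × 2 × 9 = 126
  Item 8: 2 × 3 × 3 = 18
RPN > 46: Item 2 (216), Item 4 (135), Item 5 (540), Item 6 (50), Item 7 (126).
Sum: 216 + 135 + 540 + 50 + 126 = 1067.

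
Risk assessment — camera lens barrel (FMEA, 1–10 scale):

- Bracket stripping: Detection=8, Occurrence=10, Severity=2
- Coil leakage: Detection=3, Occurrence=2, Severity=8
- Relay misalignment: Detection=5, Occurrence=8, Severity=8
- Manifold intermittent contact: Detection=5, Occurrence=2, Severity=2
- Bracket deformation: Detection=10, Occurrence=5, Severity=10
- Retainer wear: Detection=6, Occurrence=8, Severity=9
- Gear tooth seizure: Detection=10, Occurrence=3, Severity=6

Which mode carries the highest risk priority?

RPN = Severity × Occurrence × Detection:
  Bracket stripping: 2 × 10 × 8 = 160
  Coil leakage: 8 × 2 × 3 = 48
  Relay misalignment: 8 × 8 × 5 = 320
  Manifold intermittent contact: 2 × 2 × 5 = 20
  Bracket deformation: 10 × 5 × 10 = 500
  Retainer wear: 9 × 8 × 6 = 432
  Gear tooth seizure: 6 × 3 × 10 = 180
Highest RPN is 500 → Bracket deformation.

Bracket deformation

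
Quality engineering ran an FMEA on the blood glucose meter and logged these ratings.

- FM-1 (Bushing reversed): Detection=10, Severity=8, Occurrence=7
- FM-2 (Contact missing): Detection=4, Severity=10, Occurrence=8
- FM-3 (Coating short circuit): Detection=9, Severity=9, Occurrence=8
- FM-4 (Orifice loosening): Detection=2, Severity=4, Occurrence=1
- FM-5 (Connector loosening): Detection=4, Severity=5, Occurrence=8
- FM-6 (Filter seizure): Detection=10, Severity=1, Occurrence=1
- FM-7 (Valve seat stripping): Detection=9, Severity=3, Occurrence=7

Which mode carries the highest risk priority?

FM-3

RPN = Severity × Occurrence × Detection:
  FM-1: 8 × 7 × 10 = 560
  FM-2: 10 × 8 × 4 = 320
  FM-3: 9 × 8 × 9 = 648
  FM-4: 4 × 1 × 2 = 8
  FM-5: 5 × 8 × 4 = 160
  FM-6: 1 × 1 × 10 = 10
  FM-7: 3 × 7 × 9 = 189
Highest RPN is 648 → FM-3.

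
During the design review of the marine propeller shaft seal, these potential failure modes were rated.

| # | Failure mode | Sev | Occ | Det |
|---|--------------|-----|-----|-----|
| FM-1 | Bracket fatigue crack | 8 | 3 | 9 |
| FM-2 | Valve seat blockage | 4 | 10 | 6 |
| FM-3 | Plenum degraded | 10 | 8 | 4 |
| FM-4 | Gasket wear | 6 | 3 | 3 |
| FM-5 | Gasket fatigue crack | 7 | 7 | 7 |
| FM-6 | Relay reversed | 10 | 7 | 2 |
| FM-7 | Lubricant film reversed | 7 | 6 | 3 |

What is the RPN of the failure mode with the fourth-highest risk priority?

RPN = Severity × Occurrence × Detection:
  FM-1: 8 × 3 × 9 = 216
  FM-2: 4 × 10 × 6 = 240
  FM-3: 10 × 8 × 4 = 320
  FM-4: 6 × 3 × 3 = 54
  FM-5: 7 × 7 × 7 = 343
  FM-6: 10 × 7 × 2 = 140
  FM-7: 7 × 6 × 3 = 126
Sorted descending: 343, 320, 240, 216, 140, 126, 54.
The fourth-highest RPN is 216 (FM-1).

216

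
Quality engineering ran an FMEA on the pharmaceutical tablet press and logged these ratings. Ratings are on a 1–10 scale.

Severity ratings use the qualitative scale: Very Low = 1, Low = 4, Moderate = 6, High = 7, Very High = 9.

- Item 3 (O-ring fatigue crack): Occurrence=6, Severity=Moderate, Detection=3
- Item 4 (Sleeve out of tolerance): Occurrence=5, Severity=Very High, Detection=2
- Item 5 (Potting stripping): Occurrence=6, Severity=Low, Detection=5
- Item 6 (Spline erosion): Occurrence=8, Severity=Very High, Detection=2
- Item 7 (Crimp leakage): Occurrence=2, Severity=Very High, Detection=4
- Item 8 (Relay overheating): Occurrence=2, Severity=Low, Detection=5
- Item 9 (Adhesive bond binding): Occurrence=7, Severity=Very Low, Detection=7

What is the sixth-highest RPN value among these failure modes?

RPN = Severity × Occurrence × Detection:
  Item 3: 6 × 6 × 3 = 108
  Item 4: 9 × 5 × 2 = 90
  Item 5: 4 × 6 × 5 = 120
  Item 6: 9 × 8 × 2 = 144
  Item 7: 9 × 2 × 4 = 72
  Item 8: 4 × 2 × 5 = 40
  Item 9: 1 × 7 × 7 = 49
Sorted descending: 144, 120, 108, 90, 72, 49, 40.
The sixth-highest RPN is 49 (Item 9).

49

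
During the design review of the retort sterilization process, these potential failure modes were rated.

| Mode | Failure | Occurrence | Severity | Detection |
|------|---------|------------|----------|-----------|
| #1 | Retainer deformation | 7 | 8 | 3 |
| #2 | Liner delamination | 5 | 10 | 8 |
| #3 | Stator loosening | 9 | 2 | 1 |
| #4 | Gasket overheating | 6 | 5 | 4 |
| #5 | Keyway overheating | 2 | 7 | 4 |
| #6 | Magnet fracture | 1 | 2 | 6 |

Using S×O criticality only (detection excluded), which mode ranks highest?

Criticality = Severity × Occurrence:
  #1: 8 × 7 = 56
  #2: 10 × 5 = 50
  #3: 2 × 9 = 18
  #4: 5 × 6 = 30
  #5: 7 × 2 = 14
  #6: 2 × 1 = 2
Highest criticality is 56 → #1.

#1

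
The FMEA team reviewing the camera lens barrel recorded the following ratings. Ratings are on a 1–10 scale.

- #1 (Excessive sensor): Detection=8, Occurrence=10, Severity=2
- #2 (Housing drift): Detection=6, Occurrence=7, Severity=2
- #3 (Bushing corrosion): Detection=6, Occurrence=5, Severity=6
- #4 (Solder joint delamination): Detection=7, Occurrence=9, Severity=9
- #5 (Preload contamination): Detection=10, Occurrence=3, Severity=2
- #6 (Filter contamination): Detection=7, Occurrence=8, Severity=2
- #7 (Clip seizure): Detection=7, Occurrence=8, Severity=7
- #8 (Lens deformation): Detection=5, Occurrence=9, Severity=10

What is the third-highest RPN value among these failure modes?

392

RPN = Severity × Occurrence × Detection:
  #1: 2 × 10 × 8 = 160
  #2: 2 × 7 × 6 = 84
  #3: 6 × 5 × 6 = 180
  #4: 9 × 9 × 7 = 567
  #5: 2 × 3 × 10 = 60
  #6: 2 × 8 × 7 = 112
  #7: 7 × 8 × 7 = 392
  #8: 10 × 9 × 5 = 450
Sorted descending: 567, 450, 392, 180, 160, 112, 84, 60.
The third-highest RPN is 392 (#7).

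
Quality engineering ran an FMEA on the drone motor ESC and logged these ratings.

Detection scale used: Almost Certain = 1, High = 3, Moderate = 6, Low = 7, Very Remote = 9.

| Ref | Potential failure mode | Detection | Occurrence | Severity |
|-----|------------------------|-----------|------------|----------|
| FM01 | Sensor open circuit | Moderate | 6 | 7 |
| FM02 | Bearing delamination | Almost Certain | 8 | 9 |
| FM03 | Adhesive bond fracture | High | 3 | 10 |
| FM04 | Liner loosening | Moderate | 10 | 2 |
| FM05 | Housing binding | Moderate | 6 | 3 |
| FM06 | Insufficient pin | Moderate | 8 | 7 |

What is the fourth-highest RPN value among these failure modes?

RPN = Severity × Occurrence × Detection:
  FM01: 7 × 6 × 6 = 252
  FM02: 9 × 8 × 1 = 72
  FM03: 10 × 3 × 3 = 90
  FM04: 2 × 10 × 6 = 120
  FM05: 3 × 6 × 6 = 108
  FM06: 7 × 8 × 6 = 336
Sorted descending: 336, 252, 120, 108, 90, 72.
The fourth-highest RPN is 108 (FM05).

108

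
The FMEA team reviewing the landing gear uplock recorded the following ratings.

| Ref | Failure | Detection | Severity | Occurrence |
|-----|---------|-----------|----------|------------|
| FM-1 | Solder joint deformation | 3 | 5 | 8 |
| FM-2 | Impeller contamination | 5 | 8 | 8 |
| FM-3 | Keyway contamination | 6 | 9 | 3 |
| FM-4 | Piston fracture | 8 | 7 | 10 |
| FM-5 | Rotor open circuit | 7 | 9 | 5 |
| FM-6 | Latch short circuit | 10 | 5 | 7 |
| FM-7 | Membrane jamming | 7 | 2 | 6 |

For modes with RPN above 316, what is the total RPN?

RPN = Severity × Occurrence × Detection:
  FM-1: 5 × 8 × 3 = 120
  FM-2: 8 × 8 × 5 = 320
  FM-3: 9 × 3 × 6 = 162
  FM-4: 7 × 10 × 8 = 560
  FM-5: 9 × 5 × 7 = 315
  FM-6: 5 × 7 × 10 = 350
  FM-7: 2 × 6 × 7 = 84
RPN > 316: FM-2 (320), FM-4 (560), FM-6 (350).
Sum: 320 + 560 + 350 = 1230.

1230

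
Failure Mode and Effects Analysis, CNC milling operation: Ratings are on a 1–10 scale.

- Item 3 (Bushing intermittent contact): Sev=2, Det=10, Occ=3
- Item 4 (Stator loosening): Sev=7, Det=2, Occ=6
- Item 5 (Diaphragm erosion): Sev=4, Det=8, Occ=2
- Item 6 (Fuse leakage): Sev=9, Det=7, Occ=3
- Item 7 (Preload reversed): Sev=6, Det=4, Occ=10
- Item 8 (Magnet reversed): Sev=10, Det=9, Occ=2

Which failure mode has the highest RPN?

Item 7

RPN = Severity × Occurrence × Detection:
  Item 3: 2 × 3 × 10 = 60
  Item 4: 7 × 6 × 2 = 84
  Item 5: 4 × 2 × 8 = 64
  Item 6: 9 × 3 × 7 = 189
  Item 7: 6 × 10 × 4 = 240
  Item 8: 10 × 2 × 9 = 180
Highest RPN is 240 → Item 7.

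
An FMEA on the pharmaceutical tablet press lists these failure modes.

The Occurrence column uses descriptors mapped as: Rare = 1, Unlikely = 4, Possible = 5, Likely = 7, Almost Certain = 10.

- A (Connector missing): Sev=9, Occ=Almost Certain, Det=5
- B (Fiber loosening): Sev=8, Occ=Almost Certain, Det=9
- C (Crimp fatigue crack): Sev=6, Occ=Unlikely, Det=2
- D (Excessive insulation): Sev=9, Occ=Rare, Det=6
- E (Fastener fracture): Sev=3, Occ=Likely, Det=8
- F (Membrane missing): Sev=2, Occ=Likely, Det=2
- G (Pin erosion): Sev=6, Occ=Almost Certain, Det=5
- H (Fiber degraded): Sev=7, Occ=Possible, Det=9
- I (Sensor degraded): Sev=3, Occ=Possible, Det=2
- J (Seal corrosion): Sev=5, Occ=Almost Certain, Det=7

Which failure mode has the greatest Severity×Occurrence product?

A

Criticality = Severity × Occurrence:
  A: 9 × 10 = 90
  B: 8 × 10 = 80
  C: 6 × 4 = 24
  D: 9 × 1 = 9
  E: 3 × 7 = 21
  F: 2 × 7 = 14
  G: 6 × 10 = 60
  H: 7 × 5 = 35
  I: 3 × 5 = 15
  J: 5 × 10 = 50
Highest criticality is 90 → A.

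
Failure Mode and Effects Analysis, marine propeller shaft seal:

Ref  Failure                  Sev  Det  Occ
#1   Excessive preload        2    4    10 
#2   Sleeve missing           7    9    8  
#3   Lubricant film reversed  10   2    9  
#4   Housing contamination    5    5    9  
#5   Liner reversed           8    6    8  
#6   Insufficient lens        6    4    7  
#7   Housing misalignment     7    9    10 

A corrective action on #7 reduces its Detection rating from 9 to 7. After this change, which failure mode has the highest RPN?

#2

RPN = Severity × Occurrence × Detection:
  #1: 2 × 10 × 4 = 80
  #2: 7 × 8 × 9 = 504
  #3: 10 × 9 × 2 = 180
  #4: 5 × 9 × 5 = 225
  #5: 8 × 8 × 6 = 384
  #6: 6 × 7 × 4 = 168
  #7: 7 × 10 × 9 = 630
After action: #7 → 7 × 10 × 7 = 490.
Revised RPNs: #2=504, #7=490, #5=384, #4=225, #3=180, #6=168, #1=80.
Highest is now #2 (504).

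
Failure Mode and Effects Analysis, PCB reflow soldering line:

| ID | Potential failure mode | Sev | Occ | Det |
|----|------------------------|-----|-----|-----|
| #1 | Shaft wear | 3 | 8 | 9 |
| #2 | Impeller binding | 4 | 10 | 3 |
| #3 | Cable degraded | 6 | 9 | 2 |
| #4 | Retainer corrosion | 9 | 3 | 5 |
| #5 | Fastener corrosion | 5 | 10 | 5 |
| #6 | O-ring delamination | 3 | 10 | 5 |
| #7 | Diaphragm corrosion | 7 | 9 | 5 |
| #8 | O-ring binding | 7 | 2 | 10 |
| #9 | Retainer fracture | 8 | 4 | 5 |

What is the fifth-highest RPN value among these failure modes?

150

RPN = Severity × Occurrence × Detection:
  #1: 3 × 8 × 9 = 216
  #2: 4 × 10 × 3 = 120
  #3: 6 × 9 × 2 = 108
  #4: 9 × 3 × 5 = 135
  #5: 5 × 10 × 5 = 250
  #6: 3 × 10 × 5 = 150
  #7: 7 × 9 × 5 = 315
  #8: 7 × 2 × 10 = 140
  #9: 8 × 4 × 5 = 160
Sorted descending: 315, 250, 216, 160, 150, 140, 135, 120, 108.
The fifth-highest RPN is 150 (#6).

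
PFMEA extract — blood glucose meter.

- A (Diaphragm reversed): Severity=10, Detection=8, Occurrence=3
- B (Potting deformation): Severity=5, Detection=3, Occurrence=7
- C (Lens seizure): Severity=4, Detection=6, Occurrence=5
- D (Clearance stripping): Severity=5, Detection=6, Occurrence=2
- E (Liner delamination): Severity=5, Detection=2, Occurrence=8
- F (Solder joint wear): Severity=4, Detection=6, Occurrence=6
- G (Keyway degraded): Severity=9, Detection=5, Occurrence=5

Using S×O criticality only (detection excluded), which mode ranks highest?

G

Criticality = Severity × Occurrence:
  A: 10 × 3 = 30
  B: 5 × 7 = 35
  C: 4 × 5 = 20
  D: 5 × 2 = 10
  E: 5 × 8 = 40
  F: 4 × 6 = 24
  G: 9 × 5 = 45
Highest criticality is 45 → G.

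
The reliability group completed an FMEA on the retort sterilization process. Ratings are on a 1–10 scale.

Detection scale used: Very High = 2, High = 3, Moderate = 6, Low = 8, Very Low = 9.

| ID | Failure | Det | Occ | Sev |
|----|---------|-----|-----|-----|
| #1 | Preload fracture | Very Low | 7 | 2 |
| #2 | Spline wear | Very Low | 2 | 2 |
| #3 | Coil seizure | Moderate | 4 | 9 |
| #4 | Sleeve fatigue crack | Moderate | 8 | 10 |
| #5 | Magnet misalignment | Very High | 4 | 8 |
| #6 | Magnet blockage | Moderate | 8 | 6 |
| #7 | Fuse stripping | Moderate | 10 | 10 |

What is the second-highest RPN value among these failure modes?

RPN = Severity × Occurrence × Detection:
  #1: 2 × 7 × 9 = 126
  #2: 2 × 2 × 9 = 36
  #3: 9 × 4 × 6 = 216
  #4: 10 × 8 × 6 = 480
  #5: 8 × 4 × 2 = 64
  #6: 6 × 8 × 6 = 288
  #7: 10 × 10 × 6 = 600
Sorted descending: 600, 480, 288, 216, 126, 64, 36.
The second-highest RPN is 480 (#4).

480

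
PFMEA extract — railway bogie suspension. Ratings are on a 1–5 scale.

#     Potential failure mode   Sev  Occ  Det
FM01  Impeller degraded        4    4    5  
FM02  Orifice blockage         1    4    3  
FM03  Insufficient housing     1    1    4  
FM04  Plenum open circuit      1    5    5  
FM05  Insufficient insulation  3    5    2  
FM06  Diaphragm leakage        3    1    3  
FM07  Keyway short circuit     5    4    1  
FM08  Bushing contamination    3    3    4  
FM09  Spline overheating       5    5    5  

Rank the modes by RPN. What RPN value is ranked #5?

RPN = Severity × Occurrence × Detection:
  FM01: 4 × 4 × 5 = 80
  FM02: 1 × 4 × 3 = 12
  FM03: 1 × 1 × 4 = 4
  FM04: 1 × 5 × 5 = 25
  FM05: 3 × 5 × 2 = 30
  FM06: 3 × 1 × 3 = 9
  FM07: 5 × 4 × 1 = 20
  FM08: 3 × 3 × 4 = 36
  FM09: 5 × 5 × 5 = 125
Sorted descending: 125, 80, 36, 30, 25, 20, 12, 9, 4.
The fifth-highest RPN is 25 (FM04).

25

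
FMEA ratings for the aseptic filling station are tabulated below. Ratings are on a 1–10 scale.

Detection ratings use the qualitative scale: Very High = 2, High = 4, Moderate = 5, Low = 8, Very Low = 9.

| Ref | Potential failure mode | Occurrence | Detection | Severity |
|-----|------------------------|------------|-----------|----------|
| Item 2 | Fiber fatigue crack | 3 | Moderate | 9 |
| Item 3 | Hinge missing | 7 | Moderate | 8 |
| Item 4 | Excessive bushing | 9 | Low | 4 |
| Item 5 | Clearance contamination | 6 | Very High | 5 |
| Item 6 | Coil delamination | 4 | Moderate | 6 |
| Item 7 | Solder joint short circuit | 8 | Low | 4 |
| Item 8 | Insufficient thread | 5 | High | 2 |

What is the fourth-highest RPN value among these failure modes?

RPN = Severity × Occurrence × Detection:
  Item 2: 9 × 3 × 5 = 135
  Item 3: 8 × 7 × 5 = 280
  Item 4: 4 × 9 × 8 = 288
  Item 5: 5 × 6 × 2 = 60
  Item 6: 6 × 4 × 5 = 120
  Item 7: 4 × 8 × 8 = 256
  Item 8: 2 × 5 × 4 = 40
Sorted descending: 288, 280, 256, 135, 120, 60, 40.
The fourth-highest RPN is 135 (Item 2).

135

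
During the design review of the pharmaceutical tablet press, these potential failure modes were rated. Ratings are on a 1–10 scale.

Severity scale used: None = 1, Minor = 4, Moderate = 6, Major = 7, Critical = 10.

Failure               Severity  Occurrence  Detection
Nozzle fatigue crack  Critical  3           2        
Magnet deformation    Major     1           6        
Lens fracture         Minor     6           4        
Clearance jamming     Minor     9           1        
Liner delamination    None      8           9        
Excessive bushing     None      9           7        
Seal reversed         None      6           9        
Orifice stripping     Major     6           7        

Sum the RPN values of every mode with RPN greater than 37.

RPN = Severity × Occurrence × Detection:
  Nozzle fatigue crack: 10 × 3 × 2 = 60
  Magnet deformation: 7 × 1 × 6 = 42
  Lens fracture: 4 × 6 × 4 = 96
  Clearance jamming: 4 × 9 × 1 = 36
  Liner delamination: 1 × 8 × 9 = 72
  Excessive bushing: 1 × 9 × 7 = 63
  Seal reversed: 1 × 6 × 9 = 54
  Orifice stripping: 7 × 6 × 7 = 294
RPN > 37: Nozzle fatigue crack (60), Magnet deformation (42), Lens fracture (96), Liner delamination (72), Excessive bushing (63), Seal reversed (54), Orifice stripping (294).
Sum: 60 + 42 + 96 + 72 + 63 + 54 + 294 = 681.

681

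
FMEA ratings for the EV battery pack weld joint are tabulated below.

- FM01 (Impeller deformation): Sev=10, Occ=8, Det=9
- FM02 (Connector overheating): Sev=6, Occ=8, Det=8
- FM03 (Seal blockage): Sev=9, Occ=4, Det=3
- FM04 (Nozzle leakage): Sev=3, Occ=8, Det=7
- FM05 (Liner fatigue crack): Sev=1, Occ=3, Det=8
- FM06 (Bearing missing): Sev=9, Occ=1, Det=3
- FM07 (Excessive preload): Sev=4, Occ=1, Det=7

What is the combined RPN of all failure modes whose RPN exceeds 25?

RPN = Severity × Occurrence × Detection:
  FM01: 10 × 8 × 9 = 720
  FM02: 6 × 8 × 8 = 384
  FM03: 9 × 4 × 3 = 108
  FM04: 3 × 8 × 7 = 168
  FM05: 1 × 3 × 8 = 24
  FM06: 9 × 1 × 3 = 27
  FM07: 4 × 1 × 7 = 28
RPN > 25: FM01 (720), FM02 (384), FM03 (108), FM04 (168), FM06 (27), FM07 (28).
Sum: 720 + 384 + 108 + 168 + 27 + 28 = 1435.

1435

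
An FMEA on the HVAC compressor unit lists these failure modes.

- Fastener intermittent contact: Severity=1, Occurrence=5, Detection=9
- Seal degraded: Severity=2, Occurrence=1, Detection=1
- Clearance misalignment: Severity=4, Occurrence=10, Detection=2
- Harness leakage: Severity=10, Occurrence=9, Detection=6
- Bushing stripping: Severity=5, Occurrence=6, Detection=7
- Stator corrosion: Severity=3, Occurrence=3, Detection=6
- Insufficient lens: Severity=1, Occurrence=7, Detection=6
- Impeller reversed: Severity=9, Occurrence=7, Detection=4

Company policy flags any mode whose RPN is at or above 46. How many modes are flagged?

5

RPN = Severity × Occurrence × Detection:
  Fastener intermittent contact: 1 × 5 × 9 = 45
  Seal degraded: 2 × 1 × 1 = 2
  Clearance misalignment: 4 × 10 × 2 = 80
  Harness leakage: 10 × 9 × 6 = 540
  Bushing stripping: 5 × 6 × 7 = 210
  Stator corrosion: 3 × 3 × 6 = 54
  Insufficient lens: 1 × 7 × 6 = 42
  Impeller reversed: 9 × 7 × 4 = 252
Modes with RPN ≥ 46: Clearance misalignment (80), Harness leakage (540), Bushing stripping (210), Stator corrosion (54), Impeller reversed (252) → 5.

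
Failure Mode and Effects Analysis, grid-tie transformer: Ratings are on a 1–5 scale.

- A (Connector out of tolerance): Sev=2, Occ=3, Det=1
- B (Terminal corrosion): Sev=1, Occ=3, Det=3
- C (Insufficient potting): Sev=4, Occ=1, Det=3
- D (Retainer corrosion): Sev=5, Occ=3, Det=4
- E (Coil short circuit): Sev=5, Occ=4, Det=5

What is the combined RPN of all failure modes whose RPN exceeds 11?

172

RPN = Severity × Occurrence × Detection:
  A: 2 × 3 × 1 = 6
  B: 1 × 3 × 3 = 9
  C: 4 × 1 × 3 = 12
  D: 5 × 3 × 4 = 60
  E: 5 × 4 × 5 = 100
RPN > 11: C (12), D (60), E (100).
Sum: 12 + 60 + 100 = 172.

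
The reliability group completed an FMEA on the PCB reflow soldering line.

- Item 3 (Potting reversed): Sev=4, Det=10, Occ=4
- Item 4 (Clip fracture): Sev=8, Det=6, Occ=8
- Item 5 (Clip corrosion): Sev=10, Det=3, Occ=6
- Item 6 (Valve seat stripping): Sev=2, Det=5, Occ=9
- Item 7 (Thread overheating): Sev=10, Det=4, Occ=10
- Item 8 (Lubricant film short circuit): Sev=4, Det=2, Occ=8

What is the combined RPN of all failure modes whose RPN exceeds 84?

1214

RPN = Severity × Occurrence × Detection:
  Item 3: 4 × 4 × 10 = 160
  Item 4: 8 × 8 × 6 = 384
  Item 5: 10 × 6 × 3 = 180
  Item 6: 2 × 9 × 5 = 90
  Item 7: 10 × 10 × 4 = 400
  Item 8: 4 × 8 × 2 = 64
RPN > 84: Item 3 (160), Item 4 (384), Item 5 (180), Item 6 (90), Item 7 (400).
Sum: 160 + 384 + 180 + 90 + 400 = 1214.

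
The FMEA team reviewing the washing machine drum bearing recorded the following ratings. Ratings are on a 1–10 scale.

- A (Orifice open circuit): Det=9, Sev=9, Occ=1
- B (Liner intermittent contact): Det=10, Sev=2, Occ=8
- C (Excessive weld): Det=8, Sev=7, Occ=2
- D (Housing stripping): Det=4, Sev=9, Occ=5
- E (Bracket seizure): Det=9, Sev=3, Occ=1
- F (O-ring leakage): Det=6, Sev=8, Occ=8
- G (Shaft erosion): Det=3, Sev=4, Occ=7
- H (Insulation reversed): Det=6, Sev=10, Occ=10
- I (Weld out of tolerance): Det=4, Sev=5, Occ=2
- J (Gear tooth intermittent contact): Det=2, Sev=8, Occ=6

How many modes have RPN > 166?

3

RPN = Severity × Occurrence × Detection:
  A: 9 × 1 × 9 = 81
  B: 2 × 8 × 10 = 160
  C: 7 × 2 × 8 = 112
  D: 9 × 5 × 4 = 180
  E: 3 × 1 × 9 = 27
  F: 8 × 8 × 6 = 384
  G: 4 × 7 × 3 = 84
  H: 10 × 10 × 6 = 600
  I: 5 × 2 × 4 = 40
  J: 8 × 6 × 2 = 96
Modes with RPN > 166: D (180), F (384), H (600) → 3.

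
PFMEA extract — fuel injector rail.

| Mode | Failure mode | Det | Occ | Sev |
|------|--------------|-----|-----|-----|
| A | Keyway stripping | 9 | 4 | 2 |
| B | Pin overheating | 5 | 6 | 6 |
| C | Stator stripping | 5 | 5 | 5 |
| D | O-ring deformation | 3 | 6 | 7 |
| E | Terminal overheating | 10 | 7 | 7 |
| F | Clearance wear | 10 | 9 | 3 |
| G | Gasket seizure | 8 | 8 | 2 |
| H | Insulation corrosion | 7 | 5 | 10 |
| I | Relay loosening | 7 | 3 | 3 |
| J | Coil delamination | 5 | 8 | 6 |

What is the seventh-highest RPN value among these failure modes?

126

RPN = Severity × Occurrence × Detection:
  A: 2 × 4 × 9 = 72
  B: 6 × 6 × 5 = 180
  C: 5 × 5 × 5 = 125
  D: 7 × 6 × 3 = 126
  E: 7 × 7 × 10 = 490
  F: 3 × 9 × 10 = 270
  G: 2 × 8 × 8 = 128
  H: 10 × 5 × 7 = 350
  I: 3 × 3 × 7 = 63
  J: 6 × 8 × 5 = 240
Sorted descending: 490, 350, 270, 240, 180, 128, 126, 125, 72, 63.
The seventh-highest RPN is 126 (D).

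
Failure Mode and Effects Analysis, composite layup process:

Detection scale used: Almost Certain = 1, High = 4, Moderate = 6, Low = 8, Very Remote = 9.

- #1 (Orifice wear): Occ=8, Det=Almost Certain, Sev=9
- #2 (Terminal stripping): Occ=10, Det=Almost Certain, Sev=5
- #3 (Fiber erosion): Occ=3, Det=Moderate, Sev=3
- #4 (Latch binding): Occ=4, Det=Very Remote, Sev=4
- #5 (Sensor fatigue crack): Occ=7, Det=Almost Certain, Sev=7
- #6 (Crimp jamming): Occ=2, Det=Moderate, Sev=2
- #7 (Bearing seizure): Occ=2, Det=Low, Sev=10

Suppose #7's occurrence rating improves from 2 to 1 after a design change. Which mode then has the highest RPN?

#4

RPN = Severity × Occurrence × Detection:
  #1: 9 × 8 × 1 = 72
  #2: 5 × 10 × 1 = 50
  #3: 3 × 3 × 6 = 54
  #4: 4 × 4 × 9 = 144
  #5: 7 × 7 × 1 = 49
  #6: 2 × 2 × 6 = 24
  #7: 10 × 2 × 8 = 160
After action: #7 → 10 × 1 × 8 = 80.
Revised RPNs: #4=144, #7=80, #1=72, #3=54, #2=50, #5=49, #6=24.
Highest is now #4 (144).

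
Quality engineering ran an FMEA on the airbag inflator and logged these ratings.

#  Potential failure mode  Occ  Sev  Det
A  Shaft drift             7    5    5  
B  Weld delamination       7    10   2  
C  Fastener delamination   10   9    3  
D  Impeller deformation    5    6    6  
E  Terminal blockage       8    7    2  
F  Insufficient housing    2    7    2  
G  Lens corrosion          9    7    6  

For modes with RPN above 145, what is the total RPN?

1003

RPN = Severity × Occurrence × Detection:
  A: 5 × 7 × 5 = 175
  B: 10 × 7 × 2 = 140
  C: 9 × 10 × 3 = 270
  D: 6 × 5 × 6 = 180
  E: 7 × 8 × 2 = 112
  F: 7 × 2 × 2 = 28
  G: 7 × 9 × 6 = 378
RPN > 145: A (175), C (270), D (180), G (378).
Sum: 175 + 270 + 180 + 378 = 1003.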